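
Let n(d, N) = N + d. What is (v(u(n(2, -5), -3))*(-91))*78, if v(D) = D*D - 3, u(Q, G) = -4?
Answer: -92274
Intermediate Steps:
v(D) = -3 + D² (v(D) = D² - 3 = -3 + D²)
(v(u(n(2, -5), -3))*(-91))*78 = ((-3 + (-4)²)*(-91))*78 = ((-3 + 16)*(-91))*78 = (13*(-91))*78 = -1183*78 = -92274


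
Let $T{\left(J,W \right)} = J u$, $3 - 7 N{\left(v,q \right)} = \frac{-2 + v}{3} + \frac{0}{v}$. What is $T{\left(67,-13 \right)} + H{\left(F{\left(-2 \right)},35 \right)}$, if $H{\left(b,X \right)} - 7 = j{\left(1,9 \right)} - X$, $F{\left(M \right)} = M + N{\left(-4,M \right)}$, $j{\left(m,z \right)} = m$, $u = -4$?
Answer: $-295$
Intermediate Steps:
$N{\left(v,q \right)} = \frac{11}{21} - \frac{v}{21}$ ($N{\left(v,q \right)} = \frac{3}{7} - \frac{\frac{-2 + v}{3} + \frac{0}{v}}{7} = \frac{3}{7} - \frac{\left(-2 + v\right) \frac{1}{3} + 0}{7} = \frac{3}{7} - \frac{\left(- \frac{2}{3} + \frac{v}{3}\right) + 0}{7} = \frac{3}{7} - \frac{- \frac{2}{3} + \frac{v}{3}}{7} = \frac{3}{7} - \left(- \frac{2}{21} + \frac{v}{21}\right) = \frac{11}{21} - \frac{v}{21}$)
$T{\left(J,W \right)} = - 4 J$ ($T{\left(J,W \right)} = J \left(-4\right) = - 4 J$)
$F{\left(M \right)} = \frac{5}{7} + M$ ($F{\left(M \right)} = M + \left(\frac{11}{21} - - \frac{4}{21}\right) = M + \left(\frac{11}{21} + \frac{4}{21}\right) = M + \frac{5}{7} = \frac{5}{7} + M$)
$H{\left(b,X \right)} = 8 - X$ ($H{\left(b,X \right)} = 7 - \left(-1 + X\right) = 8 - X$)
$T{\left(67,-13 \right)} + H{\left(F{\left(-2 \right)},35 \right)} = \left(-4\right) 67 + \left(8 - 35\right) = -268 + \left(8 - 35\right) = -268 - 27 = -295$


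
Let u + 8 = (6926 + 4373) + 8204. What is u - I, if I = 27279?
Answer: -7784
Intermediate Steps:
u = 19495 (u = -8 + ((6926 + 4373) + 8204) = -8 + (11299 + 8204) = -8 + 19503 = 19495)
u - I = 19495 - 1*27279 = 19495 - 27279 = -7784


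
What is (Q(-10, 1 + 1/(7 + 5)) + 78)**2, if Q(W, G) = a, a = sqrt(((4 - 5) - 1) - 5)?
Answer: (78 + I*sqrt(7))**2 ≈ 6077.0 + 412.74*I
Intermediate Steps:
a = I*sqrt(7) (a = sqrt((-1 - 1) - 5) = sqrt(-2 - 5) = sqrt(-7) = I*sqrt(7) ≈ 2.6458*I)
Q(W, G) = I*sqrt(7)
(Q(-10, 1 + 1/(7 + 5)) + 78)**2 = (I*sqrt(7) + 78)**2 = (78 + I*sqrt(7))**2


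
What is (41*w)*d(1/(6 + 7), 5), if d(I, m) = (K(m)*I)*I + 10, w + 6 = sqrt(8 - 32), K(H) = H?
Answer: -416970/169 + 138990*I*sqrt(6)/169 ≈ -2467.3 + 2014.5*I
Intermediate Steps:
w = -6 + 2*I*sqrt(6) (w = -6 + sqrt(8 - 32) = -6 + sqrt(-24) = -6 + 2*I*sqrt(6) ≈ -6.0 + 4.899*I)
d(I, m) = 10 + m*I**2 (d(I, m) = (m*I)*I + 10 = (I*m)*I + 10 = m*I**2 + 10 = 10 + m*I**2)
(41*w)*d(1/(6 + 7), 5) = (41*(-6 + 2*I*sqrt(6)))*(10 + 5*(1/(6 + 7))**2) = (-246 + 82*I*sqrt(6))*(10 + 5*(1/13)**2) = (-246 + 82*I*sqrt(6))*(10 + 5*(1/169)) = (-246 + 82*I*sqrt(6))*(10 + 5/169) = (-246 + 82*I*sqrt(6))*(1695/169) = -416970/169 + 138990*I*sqrt(6)/169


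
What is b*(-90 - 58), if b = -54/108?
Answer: 74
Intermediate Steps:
b = -½ (b = -54*1/108 = -½ ≈ -0.50000)
b*(-90 - 58) = -(-90 - 58)/2 = -½*(-148) = 74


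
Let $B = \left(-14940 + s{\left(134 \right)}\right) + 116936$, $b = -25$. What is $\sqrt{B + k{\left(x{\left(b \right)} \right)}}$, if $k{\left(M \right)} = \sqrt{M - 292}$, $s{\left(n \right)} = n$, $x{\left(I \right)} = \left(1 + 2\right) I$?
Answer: $\sqrt{102130 + i \sqrt{367}} \approx 319.58 + 0.03 i$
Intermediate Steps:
$x{\left(I \right)} = 3 I$
$B = 102130$ ($B = \left(-14940 + 134\right) + 116936 = -14806 + 116936 = 102130$)
$k{\left(M \right)} = \sqrt{-292 + M}$
$\sqrt{B + k{\left(x{\left(b \right)} \right)}} = \sqrt{102130 + \sqrt{-292 + 3 \left(-25\right)}} = \sqrt{102130 + \sqrt{-292 - 75}} = \sqrt{102130 + \sqrt{-367}} = \sqrt{102130 + i \sqrt{367}}$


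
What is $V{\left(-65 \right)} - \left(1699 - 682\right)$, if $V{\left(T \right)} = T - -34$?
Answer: $-1048$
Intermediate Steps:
$V{\left(T \right)} = 34 + T$ ($V{\left(T \right)} = T + 34 = 34 + T$)
$V{\left(-65 \right)} - \left(1699 - 682\right) = \left(34 - 65\right) - \left(1699 - 682\right) = -31 - \left(1699 - 682\right) = -31 - 1017 = -1048$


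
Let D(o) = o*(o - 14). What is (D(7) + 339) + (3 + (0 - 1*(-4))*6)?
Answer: 317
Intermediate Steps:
D(o) = o*(-14 + o)
(D(7) + 339) + (3 + (0 - 1*(-4))*6) = (7*(-14 + 7) + 339) + (3 + (0 - 1*(-4))*6) = (7*(-7) + 339) + (3 + (0 + 4)*6) = (-49 + 339) + (3 + 4*6) = 290 + (3 + 24) = 290 + 27 = 317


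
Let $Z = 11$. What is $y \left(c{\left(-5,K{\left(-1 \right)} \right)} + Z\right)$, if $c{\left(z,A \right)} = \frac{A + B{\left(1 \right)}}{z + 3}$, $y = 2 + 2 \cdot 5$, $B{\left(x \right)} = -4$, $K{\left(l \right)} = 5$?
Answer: $126$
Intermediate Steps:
$y = 12$ ($y = 2 + 10 = 12$)
$c{\left(z,A \right)} = \frac{-4 + A}{3 + z}$ ($c{\left(z,A \right)} = \frac{A - 4}{z + 3} = \frac{-4 + A}{3 + z}$)
$y \left(c{\left(-5,K{\left(-1 \right)} \right)} + Z\right) = 12 \left(\frac{-4 + 5}{3 - 5} + 11\right) = 12 \left(\frac{1}{-2} \cdot 1 + 11\right) = 12 \left(\left(- \frac{1}{2}\right) 1 + 11\right) = 12 \left(- \frac{1}{2} + 11\right) = 12 \cdot \frac{21}{2} = 126$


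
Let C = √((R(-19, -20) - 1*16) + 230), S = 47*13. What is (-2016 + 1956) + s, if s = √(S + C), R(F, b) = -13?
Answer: -60 + √(611 + √201) ≈ -34.996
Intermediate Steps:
S = 611
C = √201 (C = √((-13 - 1*16) + 230) = √((-13 - 16) + 230) = √(-29 + 230) = √201 ≈ 14.177)
s = √(611 + √201) ≈ 25.004
(-2016 + 1956) + s = (-2016 + 1956) + √(611 + √201) = -60 + √(611 + √201)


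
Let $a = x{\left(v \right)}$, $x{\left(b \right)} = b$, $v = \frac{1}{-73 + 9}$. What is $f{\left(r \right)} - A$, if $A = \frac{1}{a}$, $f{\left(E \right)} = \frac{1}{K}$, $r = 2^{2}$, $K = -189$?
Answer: $\frac{12095}{189} \approx 63.995$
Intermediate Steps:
$v = - \frac{1}{64}$ ($v = \frac{1}{-64} = - \frac{1}{64} \approx -0.015625$)
$a = - \frac{1}{64} \approx -0.015625$
$r = 4$
$f{\left(E \right)} = - \frac{1}{189}$ ($f{\left(E \right)} = \frac{1}{-189} = - \frac{1}{189}$)
$A = -64$ ($A = \frac{1}{- \frac{1}{64}} = -64$)
$f{\left(r \right)} - A = - \frac{1}{189} - -64 = - \frac{1}{189} + 64 = \frac{12095}{189}$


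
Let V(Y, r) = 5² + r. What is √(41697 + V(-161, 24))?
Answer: √41746 ≈ 204.32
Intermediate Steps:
V(Y, r) = 25 + r
√(41697 + V(-161, 24)) = √(41697 + (25 + 24)) = √(41697 + 49) = √41746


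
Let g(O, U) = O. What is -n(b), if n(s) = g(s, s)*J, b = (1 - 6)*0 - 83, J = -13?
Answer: -1079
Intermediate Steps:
b = -83 (b = -5*0 - 83 = 0 - 83 = -83)
n(s) = -13*s (n(s) = s*(-13) = -13*s)
-n(b) = -(-13)*(-83) = -1*1079 = -1079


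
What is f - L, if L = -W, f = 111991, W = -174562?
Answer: -62571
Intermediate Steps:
L = 174562 (L = -1*(-174562) = 174562)
f - L = 111991 - 1*174562 = 111991 - 174562 = -62571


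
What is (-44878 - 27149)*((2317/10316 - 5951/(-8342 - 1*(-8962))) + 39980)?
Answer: -2301703163746731/799490 ≈ -2.8790e+9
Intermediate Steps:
(-44878 - 27149)*((2317/10316 - 5951/(-8342 - 1*(-8962))) + 39980) = -72027*((2317*(1/10316) - 5951/(-8342 + 8962)) + 39980) = -72027*((2317/10316 - 5951/620) + 39980) = -72027*(-7494247/799490 + 39980) = -72027*31956115953/799490 = -2301703163746731/799490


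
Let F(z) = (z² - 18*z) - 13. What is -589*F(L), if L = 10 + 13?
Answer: -60078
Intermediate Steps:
L = 23
F(z) = -13 + z² - 18*z
-589*F(L) = -589*(-13 + 23² - 18*23) = -589*(-13 + 529 - 414) = -589*102 = -60078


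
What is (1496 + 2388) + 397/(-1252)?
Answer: 4862371/1252 ≈ 3883.7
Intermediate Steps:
(1496 + 2388) + 397/(-1252) = 3884 + 397*(-1/1252) = 3884 - 397/1252 = 4862371/1252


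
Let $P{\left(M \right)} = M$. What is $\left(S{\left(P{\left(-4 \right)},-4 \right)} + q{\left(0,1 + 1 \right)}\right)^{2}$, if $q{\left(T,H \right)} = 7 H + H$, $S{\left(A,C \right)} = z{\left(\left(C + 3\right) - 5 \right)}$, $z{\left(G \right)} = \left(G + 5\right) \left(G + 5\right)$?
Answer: $289$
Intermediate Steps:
$z{\left(G \right)} = \left(5 + G\right)^{2}$ ($z{\left(G \right)} = \left(5 + G\right) \left(5 + G\right) = \left(5 + G\right)^{2}$)
$S{\left(A,C \right)} = \left(3 + C\right)^{2}$ ($S{\left(A,C \right)} = \left(5 + \left(\left(C + 3\right) - 5\right)\right)^{2} = \left(5 + \left(\left(3 + C\right) - 5\right)\right)^{2} = \left(5 + \left(-2 + C\right)\right)^{2} = \left(3 + C\right)^{2}$)
$q{\left(T,H \right)} = 8 H$
$\left(S{\left(P{\left(-4 \right)},-4 \right)} + q{\left(0,1 + 1 \right)}\right)^{2} = \left(\left(3 - 4\right)^{2} + 8 \left(1 + 1\right)\right)^{2} = \left(\left(-1\right)^{2} + 8 \cdot 2\right)^{2} = \left(1 + 16\right)^{2} = 17^{2} = 289$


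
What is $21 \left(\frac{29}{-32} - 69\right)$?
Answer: $- \frac{46977}{32} \approx -1468.0$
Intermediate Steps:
$21 \left(\frac{29}{-32} - 69\right) = 21 \left(29 \left(- \frac{1}{32}\right) - 69\right) = 21 \left(- \frac{29}{32} - 69\right) = 21 \left(- \frac{2237}{32}\right) = - \frac{46977}{32}$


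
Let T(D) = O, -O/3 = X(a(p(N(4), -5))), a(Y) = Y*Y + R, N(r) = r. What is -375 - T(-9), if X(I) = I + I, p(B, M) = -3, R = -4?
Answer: -345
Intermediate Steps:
a(Y) = -4 + Y**2 (a(Y) = Y*Y - 4 = Y**2 - 4 = -4 + Y**2)
X(I) = 2*I
O = -30 (O = -6*(-4 + (-3)**2) = -6*(-4 + 9) = -6*5 = -3*10 = -30)
T(D) = -30
-375 - T(-9) = -375 - 1*(-30) = -375 + 30 = -345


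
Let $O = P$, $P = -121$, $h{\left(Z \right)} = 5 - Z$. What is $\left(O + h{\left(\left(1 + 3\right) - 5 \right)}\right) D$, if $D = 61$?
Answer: $-7015$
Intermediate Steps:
$O = -121$
$\left(O + h{\left(\left(1 + 3\right) - 5 \right)}\right) D = \left(-121 + \left(5 - \left(\left(1 + 3\right) - 5\right)\right)\right) 61 = \left(-121 + \left(5 - \left(4 - 5\right)\right)\right) 61 = \left(-121 + \left(5 - -1\right)\right) 61 = \left(-121 + \left(5 + 1\right)\right) 61 = \left(-121 + 6\right) 61 = \left(-115\right) 61 = -7015$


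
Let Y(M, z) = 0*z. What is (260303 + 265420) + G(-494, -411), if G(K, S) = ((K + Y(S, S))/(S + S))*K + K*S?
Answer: 299397109/411 ≈ 7.2846e+5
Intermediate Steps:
Y(M, z) = 0
G(K, S) = K*S + K²/(2*S) (G(K, S) = ((K + 0)/(S + S))*K + K*S = (K/((2*S)))*K + K*S = (K*(1/(2*S)))*K + K*S = (K/(2*S))*K + K*S = K²/(2*S) + K*S = K*S + K²/(2*S))
(260303 + 265420) + G(-494, -411) = (260303 + 265420) + (-494*(-411) + (½)*(-494)²/(-411)) = 525723 + (203034 + (½)*244036*(-1/411)) = 525723 + (203034 - 122018/411) = 525723 + 83324956/411 = 299397109/411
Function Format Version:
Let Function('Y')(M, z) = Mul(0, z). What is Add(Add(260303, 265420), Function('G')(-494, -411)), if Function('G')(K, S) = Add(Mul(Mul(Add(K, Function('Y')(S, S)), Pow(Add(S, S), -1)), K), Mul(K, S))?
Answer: Rational(299397109, 411) ≈ 7.2846e+5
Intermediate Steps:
Function('Y')(M, z) = 0
Function('G')(K, S) = Add(Mul(K, S), Mul(Rational(1, 2), Pow(K, 2), Pow(S, -1))) (Function('G')(K, S) = Add(Mul(Mul(Add(K, 0), Pow(Add(S, S), -1)), K), Mul(K, S)) = Add(Mul(Mul(K, Pow(Mul(2, S), -1)), K), Mul(K, S)) = Add(Mul(Mul(K, Mul(Rational(1, 2), Pow(S, -1))), K), Mul(K, S)) = Add(Mul(Mul(Rational(1, 2), K, Pow(S, -1)), K), Mul(K, S)) = Add(Mul(Rational(1, 2), Pow(K, 2), Pow(S, -1)), Mul(K, S)) = Add(Mul(K, S), Mul(Rational(1, 2), Pow(K, 2), Pow(S, -1))))
Add(Add(260303, 265420), Function('G')(-494, -411)) = Add(Add(260303, 265420), Add(Mul(-494, -411), Mul(Rational(1, 2), Pow(-494, 2), Pow(-411, -1)))) = Add(525723, Add(203034, Mul(Rational(1, 2), 244036, Rational(-1, 411)))) = Add(525723, Add(203034, Rational(-122018, 411))) = Add(525723, Rational(83324956, 411)) = Rational(299397109, 411)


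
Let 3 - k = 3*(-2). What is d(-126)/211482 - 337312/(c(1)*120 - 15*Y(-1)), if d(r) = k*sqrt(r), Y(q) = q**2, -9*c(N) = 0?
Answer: 337312/15 + 3*I*sqrt(14)/23498 ≈ 22487.0 + 0.0004777*I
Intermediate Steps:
k = 9 (k = 3 - 3*(-2) = 3 - 1*(-6) = 3 + 6 = 9)
c(N) = 0 (c(N) = -1/9*0 = 0)
d(r) = 9*sqrt(r)
d(-126)/211482 - 337312/(c(1)*120 - 15*Y(-1)) = (9*sqrt(-126))/211482 - 337312/(0*120 - 15*(-1)**2) = (9*(3*I*sqrt(14)))*(1/211482) - 337312/(0 - 15*1) = (27*I*sqrt(14))*(1/211482) - 337312/(0 - 15) = 3*I*sqrt(14)/23498 - 337312/(-15) = 3*I*sqrt(14)/23498 - 337312*(-1/15) = 3*I*sqrt(14)/23498 + 337312/15 = 337312/15 + 3*I*sqrt(14)/23498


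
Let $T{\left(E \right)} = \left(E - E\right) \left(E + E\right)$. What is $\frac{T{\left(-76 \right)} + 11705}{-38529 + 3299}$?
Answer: $- \frac{2341}{7046} \approx -0.33225$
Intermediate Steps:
$T{\left(E \right)} = 0$ ($T{\left(E \right)} = 0 \cdot 2 E = 0$)
$\frac{T{\left(-76 \right)} + 11705}{-38529 + 3299} = \frac{0 + 11705}{-38529 + 3299} = \frac{11705}{-35230} = 11705 \left(- \frac{1}{35230}\right) = - \frac{2341}{7046}$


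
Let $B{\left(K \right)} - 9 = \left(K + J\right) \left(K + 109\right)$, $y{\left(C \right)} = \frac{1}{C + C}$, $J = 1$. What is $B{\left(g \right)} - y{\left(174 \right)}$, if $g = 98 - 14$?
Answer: $\frac{5712071}{348} \approx 16414.0$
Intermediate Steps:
$g = 84$ ($g = 98 - 14 = 84$)
$y{\left(C \right)} = \frac{1}{2 C}$
$B{\left(K \right)} = 9 + \left(1 + K\right) \left(109 + K\right)$ ($B{\left(K \right)} = 9 + \left(K + 1\right) \left(K + 109\right) = 9 + \left(1 + K\right) \left(109 + K\right)$)
$B{\left(g \right)} - y{\left(174 \right)} = \left(118 + 84^{2} + 110 \cdot 84\right) - \frac{1}{2 \cdot 174} = \left(118 + 7056 + 9240\right) - \frac{1}{2} \cdot \frac{1}{174} = 16414 - \frac{1}{348} = \frac{5712071}{348}$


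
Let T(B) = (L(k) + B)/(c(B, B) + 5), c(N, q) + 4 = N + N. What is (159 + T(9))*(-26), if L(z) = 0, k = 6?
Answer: -78780/19 ≈ -4146.3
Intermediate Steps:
c(N, q) = -4 + 2*N (c(N, q) = -4 + (N + N) = -4 + 2*N)
T(B) = B/(1 + 2*B) (T(B) = (0 + B)/((-4 + 2*B) + 5) = B/(1 + 2*B))
(159 + T(9))*(-26) = (159 + 9/(1 + 2*9))*(-26) = (159 + 9/(1 + 18))*(-26) = (159 + 9/19)*(-26) = (3030/19)*(-26) = -78780/19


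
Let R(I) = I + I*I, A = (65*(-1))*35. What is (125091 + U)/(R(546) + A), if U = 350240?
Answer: 475331/296387 ≈ 1.6038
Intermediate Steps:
A = -2275 (A = -65*35 = -2275)
R(I) = I + I**2
(125091 + U)/(R(546) + A) = (125091 + 350240)/(546*(1 + 546) - 2275) = 475331/(546*547 - 2275) = 475331/(298662 - 2275) = 475331/296387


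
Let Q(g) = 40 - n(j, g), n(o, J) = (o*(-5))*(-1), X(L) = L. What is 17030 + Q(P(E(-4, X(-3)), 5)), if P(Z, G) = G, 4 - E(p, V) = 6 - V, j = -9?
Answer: 17115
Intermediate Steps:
E(p, V) = -2 + V (E(p, V) = 4 - (6 - V) = 4 + (-6 + V) = -2 + V)
n(o, J) = 5*o (n(o, J) = -5*o*(-1) = 5*o)
Q(g) = 85 (Q(g) = 40 - 5*(-9) = 40 - 1*(-45) = 40 + 45 = 85)
17030 + Q(P(E(-4, X(-3)), 5)) = 17030 + 85 = 17115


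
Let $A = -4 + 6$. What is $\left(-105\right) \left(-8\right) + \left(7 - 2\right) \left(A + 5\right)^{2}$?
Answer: $1085$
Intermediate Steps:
$A = 2$
$\left(-105\right) \left(-8\right) + \left(7 - 2\right) \left(A + 5\right)^{2} = \left(-105\right) \left(-8\right) + \left(7 - 2\right) \left(2 + 5\right)^{2} = 840 + 5 \cdot 7^{2} = 840 + 5 \cdot 49 = 840 + 245 = 1085$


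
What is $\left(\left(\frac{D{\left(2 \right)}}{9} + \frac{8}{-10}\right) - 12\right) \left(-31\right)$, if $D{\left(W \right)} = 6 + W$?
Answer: $\frac{16616}{45} \approx 369.24$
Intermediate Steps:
$\left(\left(\frac{D{\left(2 \right)}}{9} + \frac{8}{-10}\right) - 12\right) \left(-31\right) = \left(\left(\frac{6 + 2}{9} + \frac{8}{-10}\right) - 12\right) \left(-31\right) = \left(\left(8 \cdot \frac{1}{9} + 8 \left(- \frac{1}{10}\right)\right) - 12\right) \left(-31\right) = \left(\left(\frac{8}{9} - \frac{4}{5}\right) - 12\right) \left(-31\right) = \left(\frac{4}{45} - 12\right) \left(-31\right) = \left(- \frac{536}{45}\right) \left(-31\right) = \frac{16616}{45}$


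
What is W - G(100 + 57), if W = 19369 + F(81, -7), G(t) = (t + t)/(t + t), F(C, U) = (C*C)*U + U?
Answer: -26566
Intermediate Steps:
F(C, U) = U + U*C² (F(C, U) = C²*U + U = U*C² + U = U + U*C²)
G(t) = 1 (G(t) = (2*t)/((2*t)) = (2*t)*(1/(2*t)) = 1)
W = -26565 (W = 19369 - 7*(1 + 81²) = 19369 - 7*(1 + 6561) = 19369 - 7*6562 = 19369 - 45934 = -26565)
W - G(100 + 57) = -26565 - 1*1 = -26565 - 1 = -26566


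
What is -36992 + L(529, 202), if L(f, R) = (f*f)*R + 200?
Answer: 56491090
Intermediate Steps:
L(f, R) = 200 + R*f**2 (L(f, R) = f**2*R + 200 = R*f**2 + 200 = 200 + R*f**2)
-36992 + L(529, 202) = -36992 + (200 + 202*529**2) = -36992 + (200 + 202*279841) = -36992 + (200 + 56527882) = -36992 + 56528082 = 56491090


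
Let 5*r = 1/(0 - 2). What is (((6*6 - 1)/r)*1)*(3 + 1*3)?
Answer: -2100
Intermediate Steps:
r = -⅒ (r = 1/(5*(0 - 2)) = (⅕)/(-2) = (⅕)*(-½) = -⅒ ≈ -0.10000)
(((6*6 - 1)/r)*1)*(3 + 1*3) = (((6*6 - 1)/(-⅒))*1)*(3 + 1*3) = (((36 - 1)*(-10))*1)*(3 + 3) = ((35*(-10))*1)*6 = -350*1*6 = -350*6 = -2100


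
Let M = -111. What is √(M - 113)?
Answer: 4*I*√14 ≈ 14.967*I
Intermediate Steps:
√(M - 113) = √(-111 - 113) = √(-224) = 4*I*√14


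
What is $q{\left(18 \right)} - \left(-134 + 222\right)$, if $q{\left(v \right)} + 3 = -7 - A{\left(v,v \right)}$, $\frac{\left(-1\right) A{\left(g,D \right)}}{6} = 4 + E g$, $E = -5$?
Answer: $-614$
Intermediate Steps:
$A{\left(g,D \right)} = -24 + 30 g$ ($A{\left(g,D \right)} = - 6 \left(4 - 5 g\right) = -24 + 30 g$)
$q{\left(v \right)} = 14 - 30 v$ ($q{\left(v \right)} = -3 - \left(-17 + 30 v\right) = 14 - 30 v$)
$q{\left(18 \right)} - \left(-134 + 222\right) = \left(14 - 540\right) - \left(-134 + 222\right) = \left(14 - 540\right) - 88 = -526 - 88 = -614$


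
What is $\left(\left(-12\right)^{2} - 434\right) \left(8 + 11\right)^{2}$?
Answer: $-104690$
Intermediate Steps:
$\left(\left(-12\right)^{2} - 434\right) \left(8 + 11\right)^{2} = \left(144 - 434\right) 19^{2} = \left(-290\right) 361 = -104690$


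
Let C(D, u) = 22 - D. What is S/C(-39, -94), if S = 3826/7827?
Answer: 3826/477447 ≈ 0.0080135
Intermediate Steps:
S = 3826/7827 (S = 3826*(1/7827) = 3826/7827 ≈ 0.48882)
S/C(-39, -94) = 3826/(7827*(22 - 1*(-39))) = 3826/(7827*(22 + 39)) = (3826/7827)/61 = (3826/7827)*(1/61) = 3826/477447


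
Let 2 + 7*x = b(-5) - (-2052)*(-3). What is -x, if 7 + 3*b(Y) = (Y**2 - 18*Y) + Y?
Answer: 18371/21 ≈ 874.81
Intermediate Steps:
b(Y) = -7/3 - 17*Y/3 + Y**2/3 (b(Y) = -7/3 + ((Y**2 - 18*Y) + Y)/3 = -7/3 + (Y**2 - 17*Y)/3 = -7/3 + (-17*Y/3 + Y**2/3) = -7/3 - 17*Y/3 + Y**2/3)
x = -18371/21 (x = -2/7 + ((-7/3 - 17/3*(-5) + (1/3)*(-5)**2) - (-2052)*(-3))/7 = -2/7 + ((-7/3 + 85/3 + (1/3)*25) - 1*6156)/7 = -2/7 + ((-7/3 + 85/3 + 25/3) - 6156)/7 = -2/7 + (103/3 - 6156)/7 = -2/7 + (1/7)*(-18365/3) = -2/7 - 18365/21 = -18371/21 ≈ -874.81)
-x = -1*(-18371/21) = 18371/21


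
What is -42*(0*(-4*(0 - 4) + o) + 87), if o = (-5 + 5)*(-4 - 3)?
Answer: -3654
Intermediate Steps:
o = 0 (o = 0*(-7) = 0)
-42*(0*(-4*(0 - 4) + o) + 87) = -42*(0*(-4*(0 - 4) + 0) + 87) = -42*(0*(-4*(-4) + 0) + 87) = -42*(0*(16 + 0) + 87) = -42*(0*16 + 87) = -42*(0 + 87) = -42*87 = -3654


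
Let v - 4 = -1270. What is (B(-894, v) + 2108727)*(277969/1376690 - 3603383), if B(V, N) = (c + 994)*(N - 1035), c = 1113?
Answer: 1358985093083130348/137669 ≈ 9.8714e+12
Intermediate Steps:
v = -1266 (v = 4 - 1270 = -1266)
B(V, N) = -2180745 + 2107*N (B(V, N) = (1113 + 994)*(N - 1035) = 2107*(-1035 + N) = -2180745 + 2107*N)
(B(-894, v) + 2108727)*(277969/1376690 - 3603383) = ((-2180745 + 2107*(-1266)) + 2108727)*(277969/1376690 - 3603383) = ((-2180745 - 2667462) + 2108727)*(277969*(1/1376690) - 3603383) = (-4848207 + 2108727)*(277969/1376690 - 3603383) = -2739480*(-4960741064301/1376690) = 1358985093083130348/137669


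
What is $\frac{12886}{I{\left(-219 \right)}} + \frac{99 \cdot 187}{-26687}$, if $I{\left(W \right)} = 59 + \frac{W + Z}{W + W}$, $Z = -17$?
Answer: $\frac{4415895903}{20468929} \approx 215.74$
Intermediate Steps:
$I{\left(W \right)} = 59 + \frac{-17 + W}{2 W}$ ($I{\left(W \right)} = 59 + \frac{W - 17}{W + W} = 59 + \frac{-17 + W}{2 W}$)
$\frac{12886}{I{\left(-219 \right)}} + \frac{99 \cdot 187}{-26687} = \frac{12886}{\frac{17}{2} \frac{1}{-219} \left(-1 + 7 \left(-219\right)\right)} + \frac{99 \cdot 187}{-26687} = \frac{12886}{\frac{17}{2} \left(- \frac{1}{219}\right) \left(-1 - 1533\right)} + 18513 \left(- \frac{1}{26687}\right) = \frac{12886}{\frac{17}{2} \left(- \frac{1}{219}\right) \left(-1534\right)} - \frac{18513}{26687} = \frac{12886}{\frac{13039}{219}} - \frac{18513}{26687} = 12886 \cdot \frac{219}{13039} - \frac{18513}{26687} = \frac{166002}{767} - \frac{18513}{26687} = \frac{4415895903}{20468929}$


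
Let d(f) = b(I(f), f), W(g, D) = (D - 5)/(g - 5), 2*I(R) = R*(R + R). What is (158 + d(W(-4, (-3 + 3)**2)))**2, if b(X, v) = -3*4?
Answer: 21316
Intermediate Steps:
I(R) = R**2 (I(R) = (R*(R + R))/2 = (R*(2*R))/2 = (2*R**2)/2 = R**2)
b(X, v) = -12
W(g, D) = (-5 + D)/(-5 + g)
d(f) = -12
(158 + d(W(-4, (-3 + 3)**2)))**2 = (158 - 12)**2 = 146**2 = 21316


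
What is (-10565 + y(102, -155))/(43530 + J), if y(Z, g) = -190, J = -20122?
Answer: -10755/23408 ≈ -0.45946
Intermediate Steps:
(-10565 + y(102, -155))/(43530 + J) = (-10565 - 190)/(43530 - 20122) = -10755/23408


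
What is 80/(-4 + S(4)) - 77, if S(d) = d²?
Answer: -211/3 ≈ -70.333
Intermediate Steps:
80/(-4 + S(4)) - 77 = 80/(-4 + 4²) - 77 = 80/(-4 + 16) - 77 = 80/12 - 77 = 80*(1/12) - 77 = 20/3 - 77 = -211/3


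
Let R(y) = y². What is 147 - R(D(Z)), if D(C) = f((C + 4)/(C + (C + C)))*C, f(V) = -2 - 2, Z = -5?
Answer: -253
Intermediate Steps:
f(V) = -4
D(C) = -4*C
147 - R(D(Z)) = 147 - (-4*(-5))² = 147 - 1*20² = 147 - 1*400 = 147 - 400 = -253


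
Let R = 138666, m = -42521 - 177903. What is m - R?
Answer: -359090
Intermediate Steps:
m = -220424
m - R = -220424 - 1*138666 = -220424 - 138666 = -359090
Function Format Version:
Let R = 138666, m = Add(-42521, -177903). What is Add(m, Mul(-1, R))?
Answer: -359090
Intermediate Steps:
m = -220424
Add(m, Mul(-1, R)) = Add(-220424, Mul(-1, 138666)) = Add(-220424, -138666) = -359090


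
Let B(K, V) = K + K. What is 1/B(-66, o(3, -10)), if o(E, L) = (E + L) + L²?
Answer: -1/132 ≈ -0.0075758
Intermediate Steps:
o(E, L) = E + L + L²
B(K, V) = 2*K
1/B(-66, o(3, -10)) = 1/(2*(-66)) = 1/(-132) = -1/132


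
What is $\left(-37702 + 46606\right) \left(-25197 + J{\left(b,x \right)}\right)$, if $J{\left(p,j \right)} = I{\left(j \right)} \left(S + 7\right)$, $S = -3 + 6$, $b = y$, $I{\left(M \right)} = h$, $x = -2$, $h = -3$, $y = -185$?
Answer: $-224621208$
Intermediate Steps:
$I{\left(M \right)} = -3$
$b = -185$
$S = 3$
$J{\left(p,j \right)} = -30$ ($J{\left(p,j \right)} = - 3 \left(3 + 7\right) = \left(-3\right) 10 = -30$)
$\left(-37702 + 46606\right) \left(-25197 + J{\left(b,x \right)}\right) = \left(-37702 + 46606\right) \left(-25197 - 30\right) = 8904 \left(-25227\right) = -224621208$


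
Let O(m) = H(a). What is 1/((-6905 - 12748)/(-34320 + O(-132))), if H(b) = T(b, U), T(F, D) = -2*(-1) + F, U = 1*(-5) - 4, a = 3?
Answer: 34315/19653 ≈ 1.7460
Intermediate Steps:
U = -9 (U = -5 - 4 = -9)
T(F, D) = 2 + F
H(b) = 2 + b
O(m) = 5 (O(m) = 2 + 3 = 5)
1/((-6905 - 12748)/(-34320 + O(-132))) = 1/((-6905 - 12748)/(-34320 + 5)) = 1/(-19653/(-34315)) = 1/(-19653*(-1/34315)) = 1/(19653/34315) = 34315/19653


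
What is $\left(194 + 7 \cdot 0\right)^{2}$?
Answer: $37636$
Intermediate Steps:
$\left(194 + 7 \cdot 0\right)^{2} = \left(194 + 0\right)^{2} = 194^{2} = 37636$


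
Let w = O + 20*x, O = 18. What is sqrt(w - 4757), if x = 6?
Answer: I*sqrt(4619) ≈ 67.963*I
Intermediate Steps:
w = 138 (w = 18 + 20*6 = 18 + 120 = 138)
sqrt(w - 4757) = sqrt(138 - 4757) = sqrt(-4619) = I*sqrt(4619)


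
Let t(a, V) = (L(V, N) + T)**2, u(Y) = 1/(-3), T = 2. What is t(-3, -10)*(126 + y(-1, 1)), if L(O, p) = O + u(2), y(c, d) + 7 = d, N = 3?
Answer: 25000/3 ≈ 8333.3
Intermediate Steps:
u(Y) = -1/3
y(c, d) = -7 + d
L(O, p) = -1/3 + O (L(O, p) = O - 1/3 = -1/3 + O)
t(a, V) = (5/3 + V)**2 (t(a, V) = ((-1/3 + V) + 2)**2 = (5/3 + V)**2)
t(-3, -10)*(126 + y(-1, 1)) = ((5 + 3*(-10))**2/9)*(126 + (-7 + 1)) = ((5 - 30)**2/9)*(126 - 6) = ((1/9)*(-25)**2)*120 = ((1/9)*625)*120 = (625/9)*120 = 25000/3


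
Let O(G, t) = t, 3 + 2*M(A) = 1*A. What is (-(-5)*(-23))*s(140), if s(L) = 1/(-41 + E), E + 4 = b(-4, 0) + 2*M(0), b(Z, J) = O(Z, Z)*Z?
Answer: 115/32 ≈ 3.5938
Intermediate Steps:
M(A) = -3/2 + A/2 (M(A) = -3/2 + (1*A)/2 = -3/2 + A/2)
b(Z, J) = Z² (b(Z, J) = Z*Z = Z²)
E = 9 (E = -4 + ((-4)² + 2*(-3/2 + (½)*0)) = -4 + (16 + 2*(-3/2 + 0)) = -4 + (16 + 2*(-3/2)) = -4 + (16 - 3) = -4 + 13 = 9)
s(L) = -1/32 (s(L) = 1/(-41 + 9) = 1/(-32) = -1/32)
(-(-5)*(-23))*s(140) = -(-5)*(-23)*(-1/32) = -5*23*(-1/32) = -115*(-1/32) = 115/32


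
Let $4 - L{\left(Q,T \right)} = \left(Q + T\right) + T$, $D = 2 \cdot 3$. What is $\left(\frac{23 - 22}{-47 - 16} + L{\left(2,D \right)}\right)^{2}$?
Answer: $\frac{398161}{3969} \approx 100.32$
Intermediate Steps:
$D = 6$
$L{\left(Q,T \right)} = 4 - Q - 2 T$ ($L{\left(Q,T \right)} = 4 - \left(\left(Q + T\right) + T\right) = 4 - \left(Q + 2 T\right) = 4 - Q - 2 T$)
$\left(\frac{23 - 22}{-47 - 16} + L{\left(2,D \right)}\right)^{2} = \left(\frac{23 - 22}{-47 - 16} - 10\right)^{2} = \left(1 \frac{1}{-63} - 10\right)^{2} = \left(1 \left(- \frac{1}{63}\right) - 10\right)^{2} = \left(- \frac{1}{63} - 10\right)^{2} = \left(- \frac{631}{63}\right)^{2} = \frac{398161}{3969}$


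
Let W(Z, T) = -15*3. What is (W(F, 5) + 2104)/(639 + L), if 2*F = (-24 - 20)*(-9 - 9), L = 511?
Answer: 2059/1150 ≈ 1.7904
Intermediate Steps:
F = 396 (F = ((-24 - 20)*(-9 - 9))/2 = (-44*(-18))/2 = (½)*792 = 396)
W(Z, T) = -45
(W(F, 5) + 2104)/(639 + L) = (-45 + 2104)/(639 + 511) = 2059/1150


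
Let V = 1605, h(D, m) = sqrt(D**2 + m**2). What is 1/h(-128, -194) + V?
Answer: 1605 + sqrt(13505)/27010 ≈ 1605.0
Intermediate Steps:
1/h(-128, -194) + V = 1/(sqrt((-128)**2 + (-194)**2)) + 1605 = 1/(sqrt(16384 + 37636)) + 1605 = 1/(sqrt(54020)) + 1605 = 1/(2*sqrt(13505)) + 1605 = sqrt(13505)/27010 + 1605 = 1605 + sqrt(13505)/27010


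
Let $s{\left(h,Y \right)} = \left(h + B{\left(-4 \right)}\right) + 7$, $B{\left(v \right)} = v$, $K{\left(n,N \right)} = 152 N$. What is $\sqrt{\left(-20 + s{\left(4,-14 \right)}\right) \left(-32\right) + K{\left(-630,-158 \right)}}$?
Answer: $20 i \sqrt{59} \approx 153.62 i$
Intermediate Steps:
$s{\left(h,Y \right)} = 3 + h$ ($s{\left(h,Y \right)} = \left(h - 4\right) + 7 = \left(-4 + h\right) + 7 = 3 + h$)
$\sqrt{\left(-20 + s{\left(4,-14 \right)}\right) \left(-32\right) + K{\left(-630,-158 \right)}} = \sqrt{\left(-20 + \left(3 + 4\right)\right) \left(-32\right) + 152 \left(-158\right)} = \sqrt{\left(-20 + 7\right) \left(-32\right) - 24016} = \sqrt{\left(-13\right) \left(-32\right) - 24016} = \sqrt{416 - 24016} = \sqrt{-23600} = 20 i \sqrt{59}$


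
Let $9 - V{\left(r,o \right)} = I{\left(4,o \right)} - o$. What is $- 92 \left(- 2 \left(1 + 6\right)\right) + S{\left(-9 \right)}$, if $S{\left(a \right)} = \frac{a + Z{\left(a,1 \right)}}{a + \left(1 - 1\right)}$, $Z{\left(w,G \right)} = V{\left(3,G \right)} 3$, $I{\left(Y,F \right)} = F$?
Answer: $1286$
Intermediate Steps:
$V{\left(r,o \right)} = 9$ ($V{\left(r,o \right)} = 9 - \left(o - o\right) = 9 - 0 = 9 + 0 = 9$)
$Z{\left(w,G \right)} = 27$ ($Z{\left(w,G \right)} = 9 \cdot 3 = 27$)
$S{\left(a \right)} = \frac{27 + a}{a}$ ($S{\left(a \right)} = \frac{a + 27}{a + \left(1 - 1\right)} = \frac{27 + a}{a + \left(1 - 1\right)} = \frac{27 + a}{a + 0} = \frac{27 + a}{a}$)
$- 92 \left(- 2 \left(1 + 6\right)\right) + S{\left(-9 \right)} = - 92 \left(- 2 \left(1 + 6\right)\right) + \frac{27 - 9}{-9} = - 92 \left(\left(-2\right) 7\right) - 2 = \left(-92\right) \left(-14\right) - 2 = 1288 - 2 = 1286$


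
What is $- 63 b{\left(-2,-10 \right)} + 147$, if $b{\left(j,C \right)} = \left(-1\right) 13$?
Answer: $966$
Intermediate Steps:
$b{\left(j,C \right)} = -13$
$- 63 b{\left(-2,-10 \right)} + 147 = \left(-63\right) \left(-13\right) + 147 = 819 + 147 = 966$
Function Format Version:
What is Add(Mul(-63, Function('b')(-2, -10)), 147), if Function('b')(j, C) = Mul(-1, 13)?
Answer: 966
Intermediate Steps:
Function('b')(j, C) = -13
Add(Mul(-63, Function('b')(-2, -10)), 147) = Add(Mul(-63, -13), 147) = Add(819, 147) = 966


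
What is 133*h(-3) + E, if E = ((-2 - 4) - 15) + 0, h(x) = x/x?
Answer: 112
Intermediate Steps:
h(x) = 1
E = -21 (E = (-6 - 15) + 0 = -21 + 0 = -21)
133*h(-3) + E = 133*1 - 21 = 133 - 21 = 112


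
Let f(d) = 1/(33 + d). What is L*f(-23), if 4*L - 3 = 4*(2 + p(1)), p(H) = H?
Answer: 3/8 ≈ 0.37500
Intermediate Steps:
L = 15/4 (L = ¾ + (4*(2 + 1))/4 = ¾ + (4*3)/4 = ¾ + (¼)*12 = ¾ + 3 = 15/4 ≈ 3.7500)
L*f(-23) = 15/(4*(33 - 23)) = (15/4)/10 = (15/4)*(⅒) = 3/8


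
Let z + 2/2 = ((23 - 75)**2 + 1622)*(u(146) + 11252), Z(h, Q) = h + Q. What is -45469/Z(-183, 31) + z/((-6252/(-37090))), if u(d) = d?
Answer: 69495395844787/237576 ≈ 2.9252e+8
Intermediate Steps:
Z(h, Q) = Q + h
z = 49307747 (z = -1 + ((23 - 75)**2 + 1622)*(146 + 11252) = -1 + ((-52)**2 + 1622)*11398 = -1 + (2704 + 1622)*11398 = -1 + 4326*11398 = -1 + 49307748 = 49307747)
-45469/Z(-183, 31) + z/((-6252/(-37090))) = -45469/(31 - 183) + 49307747/((-6252/(-37090))) = -45469/(-152) + 49307747/((-6252*(-1/37090))) = -45469*(-1/152) + 49307747/(3126/18545) = 45469/152 + 49307747*(18545/3126) = 45469/152 + 914412168115/3126 = 69495395844787/237576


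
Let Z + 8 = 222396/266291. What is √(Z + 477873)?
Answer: √33885894864519301/266291 ≈ 691.28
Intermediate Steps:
Z = -1907932/266291 (Z = -8 + 222396/266291 = -1907932/266291 ≈ -7.1648)
√(Z + 477873) = √(-1907932/266291 + 477873) = √(127251371111/266291) = √33885894864519301/266291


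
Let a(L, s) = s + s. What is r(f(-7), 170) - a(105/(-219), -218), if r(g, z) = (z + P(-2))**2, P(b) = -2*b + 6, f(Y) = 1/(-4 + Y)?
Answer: 32836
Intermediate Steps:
P(b) = 6 - 2*b
a(L, s) = 2*s
r(g, z) = (10 + z)**2 (r(g, z) = (z + (6 - 2*(-2)))**2 = (z + (6 + 4))**2 = (z + 10)**2 = (10 + z)**2)
r(f(-7), 170) - a(105/(-219), -218) = (10 + 170)**2 - 2*(-218) = 180**2 - 1*(-436) = 32400 + 436 = 32836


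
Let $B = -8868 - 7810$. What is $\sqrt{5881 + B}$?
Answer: $i \sqrt{10797} \approx 103.91 i$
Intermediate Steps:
$B = -16678$ ($B = -8868 - 7810 = -16678$)
$\sqrt{5881 + B} = \sqrt{5881 - 16678} = \sqrt{-10797} = i \sqrt{10797}$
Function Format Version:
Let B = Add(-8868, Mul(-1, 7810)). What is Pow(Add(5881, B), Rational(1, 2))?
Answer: Mul(I, Pow(10797, Rational(1, 2))) ≈ Mul(103.91, I)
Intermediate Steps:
B = -16678 (B = Add(-8868, -7810) = -16678)
Pow(Add(5881, B), Rational(1, 2)) = Pow(Add(5881, -16678), Rational(1, 2)) = Pow(-10797, Rational(1, 2)) = Mul(I, Pow(10797, Rational(1, 2)))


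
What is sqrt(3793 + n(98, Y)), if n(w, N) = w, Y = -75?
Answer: sqrt(3891) ≈ 62.378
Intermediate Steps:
sqrt(3793 + n(98, Y)) = sqrt(3793 + 98) = sqrt(3891)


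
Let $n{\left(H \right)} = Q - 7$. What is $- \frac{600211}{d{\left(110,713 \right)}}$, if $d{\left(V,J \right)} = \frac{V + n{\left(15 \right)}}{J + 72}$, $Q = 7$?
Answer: $- \frac{94233127}{22} \approx -4.2833 \cdot 10^{6}$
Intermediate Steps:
$n{\left(H \right)} = 0$ ($n{\left(H \right)} = 7 - 7 = 0$)
$d{\left(V,J \right)} = \frac{V}{72 + J}$ ($d{\left(V,J \right)} = \frac{V + 0}{J + 72} = \frac{V}{72 + J}$)
$- \frac{600211}{d{\left(110,713 \right)}} = - \frac{600211}{110 \frac{1}{72 + 713}} = - \frac{600211}{110 \cdot \frac{1}{785}} = - \frac{600211}{\frac{22}{157}} = \left(-600211\right) \frac{157}{22} = - \frac{94233127}{22}$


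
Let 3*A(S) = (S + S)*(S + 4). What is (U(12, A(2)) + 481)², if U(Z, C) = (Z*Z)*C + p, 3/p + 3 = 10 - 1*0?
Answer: 130736356/49 ≈ 2.6681e+6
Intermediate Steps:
A(S) = 2*S*(4 + S)/3 (A(S) = ((S + S)*(S + 4))/3 = ((2*S)*(4 + S))/3 = (2*S*(4 + S))/3 = 2*S*(4 + S)/3)
p = 3/7 (p = 3/(-3 + (10 - 1*0)) = 3/(-3 + (10 + 0)) = 3/(-3 + 10) = 3/7 ≈ 0.42857)
U(Z, C) = 3/7 + C*Z² (U(Z, C) = (Z*Z)*C + 3/7 = Z²*C + 3/7 = C*Z² + 3/7 = 3/7 + C*Z²)
(U(12, A(2)) + 481)² = ((3/7 + ((⅔)*2*(4 + 2))*12²) + 481)² = ((3/7 + ((⅔)*2*6)*144) + 481)² = ((3/7 + 8*144) + 481)² = ((3/7 + 1152) + 481)² = (8067/7 + 481)² = (11434/7)² = 130736356/49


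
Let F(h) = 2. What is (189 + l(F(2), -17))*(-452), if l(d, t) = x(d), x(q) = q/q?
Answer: -85880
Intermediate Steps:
x(q) = 1
l(d, t) = 1
(189 + l(F(2), -17))*(-452) = (189 + 1)*(-452) = 190*(-452) = -85880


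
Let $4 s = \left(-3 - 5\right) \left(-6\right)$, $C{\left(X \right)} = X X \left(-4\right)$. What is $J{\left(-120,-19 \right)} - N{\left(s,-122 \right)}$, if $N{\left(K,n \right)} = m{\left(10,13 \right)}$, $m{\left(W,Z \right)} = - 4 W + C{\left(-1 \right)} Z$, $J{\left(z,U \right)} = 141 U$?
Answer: $-2587$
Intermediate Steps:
$C{\left(X \right)} = - 4 X^{2}$ ($C{\left(X \right)} = X^{2} \left(-4\right) = - 4 X^{2}$)
$s = 12$ ($s = \frac{\left(-3 - 5\right) \left(-6\right)}{4} = \frac{\left(-8\right) \left(-6\right)}{4} = \frac{1}{4} \cdot 48 = 12$)
$m{\left(W,Z \right)} = - 4 W - 4 Z$ ($m{\left(W,Z \right)} = - 4 W + - 4 \left(-1\right)^{2} Z = - 4 W + \left(-4\right) 1 Z = - 4 W - 4 Z$)
$N{\left(K,n \right)} = -92$ ($N{\left(K,n \right)} = \left(-4\right) 10 - 52 = -40 - 52 = -92$)
$J{\left(-120,-19 \right)} - N{\left(s,-122 \right)} = 141 \left(-19\right) - -92 = -2679 + 92 = -2587$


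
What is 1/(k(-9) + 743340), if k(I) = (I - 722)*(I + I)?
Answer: 1/756498 ≈ 1.3219e-6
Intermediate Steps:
k(I) = 2*I*(-722 + I) (k(I) = (-722 + I)*(2*I) = 2*I*(-722 + I))
1/(k(-9) + 743340) = 1/(2*(-9)*(-722 - 9) + 743340) = 1/(2*(-9)*(-731) + 743340) = 1/(13158 + 743340) = 1/756498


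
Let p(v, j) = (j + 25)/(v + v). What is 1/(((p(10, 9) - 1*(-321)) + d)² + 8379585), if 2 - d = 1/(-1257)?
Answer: 158004900/1340674042423621 ≈ 1.1785e-7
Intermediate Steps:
d = 2515/1257 (d = 2 - 1/(-1257) = 2 - 1*(-1/1257) = 2 + 1/1257 = 2515/1257 ≈ 2.0008)
p(v, j) = (25 + j)/(2*v) (p(v, j) = (25 + j)/((2*v)) = (25 + j)*(1/(2*v)) = (25 + j)/(2*v))
1/(((p(10, 9) - 1*(-321)) + d)² + 8379585) = 1/((((½)*(25 + 9)/10 - 1*(-321)) + 2515/1257)² + 8379585) = 1/((((½)*(⅒)*34 + 321) + 2515/1257)² + 8379585) = 1/(((17/10 + 321) + 2515/1257)² + 8379585) = 1/((3227/10 + 2515/1257)² + 8379585) = 1/((4081489/12570)² + 8379585) = 1/(16658552457121/158004900 + 8379585) = 1/(1340674042423621/158004900) = 158004900/1340674042423621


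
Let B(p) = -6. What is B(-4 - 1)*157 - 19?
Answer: -961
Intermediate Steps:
B(-4 - 1)*157 - 19 = -6*157 - 19 = -942 - 19 = -961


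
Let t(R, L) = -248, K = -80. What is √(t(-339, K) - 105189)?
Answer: I*√105437 ≈ 324.71*I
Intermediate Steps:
√(t(-339, K) - 105189) = √(-248 - 105189) = √(-105437) = I*√105437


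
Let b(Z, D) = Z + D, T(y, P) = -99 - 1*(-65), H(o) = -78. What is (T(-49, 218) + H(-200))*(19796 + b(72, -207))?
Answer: -2202032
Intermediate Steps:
T(y, P) = -34 (T(y, P) = -99 + 65 = -34)
b(Z, D) = D + Z
(T(-49, 218) + H(-200))*(19796 + b(72, -207)) = (-34 - 78)*(19796 + (-207 + 72)) = -112*(19796 - 135) = -112*19661 = -2202032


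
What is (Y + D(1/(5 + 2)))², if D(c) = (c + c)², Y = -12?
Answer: 341056/2401 ≈ 142.05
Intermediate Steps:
D(c) = 4*c² (D(c) = (2*c)² = 4*c²)
(Y + D(1/(5 + 2)))² = (-12 + 4*(1/(5 + 2))²)² = (-12 + 4*(1/7)²)² = (-12 + 4*(⅐)²)² = (-12 + 4*(1/49))² = (-12 + 4/49)² = (-584/49)² = 341056/2401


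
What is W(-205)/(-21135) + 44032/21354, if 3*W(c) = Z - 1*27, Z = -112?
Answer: 465802861/225658395 ≈ 2.0642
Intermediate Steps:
W(c) = -139/3 (W(c) = (-112 - 1*27)/3 = (-112 - 27)/3 = (1/3)*(-139) = -139/3)
W(-205)/(-21135) + 44032/21354 = -139/3/(-21135) + 44032/21354 = -139/3*(-1/21135) + 44032*(1/21354) = 139/63405 + 22016/10677 = 465802861/225658395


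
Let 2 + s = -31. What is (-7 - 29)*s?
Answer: 1188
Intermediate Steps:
s = -33 (s = -2 - 31 = -33)
(-7 - 29)*s = (-7 - 29)*(-33) = -36*(-33) = 1188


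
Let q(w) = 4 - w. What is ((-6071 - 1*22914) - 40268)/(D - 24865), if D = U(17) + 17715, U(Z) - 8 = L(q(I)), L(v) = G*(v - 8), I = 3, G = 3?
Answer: 69253/7163 ≈ 9.6682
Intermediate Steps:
L(v) = -24 + 3*v (L(v) = 3*(v - 8) = 3*(-8 + v) = -24 + 3*v)
U(Z) = -13 (U(Z) = 8 + (-24 + 3*(4 - 1*3)) = 8 + (-24 + 3*(4 - 3)) = 8 + (-24 + 3*1) = 8 + (-24 + 3) = 8 - 21 = -13)
D = 17702 (D = -13 + 17715 = 17702)
((-6071 - 1*22914) - 40268)/(D - 24865) = ((-6071 - 1*22914) - 40268)/(17702 - 24865) = ((-6071 - 22914) - 40268)/(-7163) = (-28985 - 40268)*(-1/7163) = -69253*(-1/7163) = 69253/7163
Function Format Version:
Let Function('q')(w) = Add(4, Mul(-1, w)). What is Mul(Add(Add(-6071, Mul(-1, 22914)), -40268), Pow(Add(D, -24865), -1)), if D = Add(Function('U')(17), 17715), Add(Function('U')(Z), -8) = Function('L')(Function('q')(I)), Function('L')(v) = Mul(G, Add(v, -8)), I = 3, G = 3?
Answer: Rational(69253, 7163) ≈ 9.6682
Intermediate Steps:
Function('L')(v) = Add(-24, Mul(3, v)) (Function('L')(v) = Mul(3, Add(v, -8)) = Mul(3, Add(-8, v)) = Add(-24, Mul(3, v)))
Function('U')(Z) = -13 (Function('U')(Z) = Add(8, Add(-24, Mul(3, Add(4, Mul(-1, 3))))) = Add(8, Add(-24, Mul(3, Add(4, -3)))) = Add(8, Add(-24, Mul(3, 1))) = Add(8, Add(-24, 3)) = Add(8, -21) = -13)
D = 17702 (D = Add(-13, 17715) = 17702)
Mul(Add(Add(-6071, Mul(-1, 22914)), -40268), Pow(Add(D, -24865), -1)) = Mul(Add(Add(-6071, Mul(-1, 22914)), -40268), Pow(Add(17702, -24865), -1)) = Mul(Add(Add(-6071, -22914), -40268), Pow(-7163, -1)) = Mul(Add(-28985, -40268), Rational(-1, 7163)) = Mul(-69253, Rational(-1, 7163)) = Rational(69253, 7163)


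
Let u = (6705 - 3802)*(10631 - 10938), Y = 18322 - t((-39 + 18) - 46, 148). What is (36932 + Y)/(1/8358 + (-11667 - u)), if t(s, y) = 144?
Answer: 460609380/7351312333 ≈ 0.062657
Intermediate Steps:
Y = 18178 (Y = 18322 - 1*144 = 18322 - 144 = 18178)
u = -891221 (u = 2903*(-307) = -891221)
(36932 + Y)/(1/8358 + (-11667 - u)) = (36932 + 18178)/(1/8358 + (-11667 - 1*(-891221))) = 55110/(1/8358 + (-11667 + 891221)) = 55110/(1/8358 + 879554) = 55110/(7351312333/8358) = 55110*(8358/7351312333) = 460609380/7351312333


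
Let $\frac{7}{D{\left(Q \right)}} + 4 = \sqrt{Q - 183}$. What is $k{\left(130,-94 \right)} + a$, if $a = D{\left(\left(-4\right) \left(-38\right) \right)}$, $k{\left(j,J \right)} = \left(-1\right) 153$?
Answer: $- \frac{7219}{47} - \frac{7 i \sqrt{31}}{47} \approx -153.6 - 0.82924 i$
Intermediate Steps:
$k{\left(j,J \right)} = -153$
$D{\left(Q \right)} = \frac{7}{-4 + \sqrt{-183 + Q}}$ ($D{\left(Q \right)} = \frac{7}{-4 + \sqrt{Q - 183}} = \frac{7}{-4 + \sqrt{-183 + Q}}$)
$a = \frac{7}{-4 + i \sqrt{31}}$ ($a = \frac{7}{-4 + \sqrt{-183 - -152}} = \frac{7}{-4 + \sqrt{-183 + 152}} = \frac{7}{-4 + \sqrt{-31}} = \frac{7}{-4 + i \sqrt{31}} \approx -0.59575 - 0.82924 i$)
$k{\left(130,-94 \right)} + a = -153 - \left(\frac{28}{47} + \frac{7 i \sqrt{31}}{47}\right) = - \frac{7219}{47} - \frac{7 i \sqrt{31}}{47}$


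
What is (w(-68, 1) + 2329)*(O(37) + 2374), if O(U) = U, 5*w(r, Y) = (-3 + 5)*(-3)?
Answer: 28061629/5 ≈ 5.6123e+6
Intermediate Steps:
w(r, Y) = -6/5 (w(r, Y) = ((-3 + 5)*(-3))/5 = (2*(-3))/5 = (⅕)*(-6) = -6/5)
(w(-68, 1) + 2329)*(O(37) + 2374) = (-6/5 + 2329)*(37 + 2374) = (11639/5)*2411 = 28061629/5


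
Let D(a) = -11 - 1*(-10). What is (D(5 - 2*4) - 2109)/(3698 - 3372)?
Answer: -1055/163 ≈ -6.4724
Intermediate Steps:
D(a) = -1 (D(a) = -11 + 10 = -1)
(D(5 - 2*4) - 2109)/(3698 - 3372) = (-1 - 2109)/(3698 - 3372) = -2110/326 = -2110*1/326 = -1055/163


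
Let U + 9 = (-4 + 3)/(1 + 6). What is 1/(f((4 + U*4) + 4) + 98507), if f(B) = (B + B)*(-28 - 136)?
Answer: 7/755149 ≈ 9.2697e-6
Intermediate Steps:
U = -64/7 (U = -9 + (-4 + 3)/(1 + 6) = -9 - 1/7 = -64/7 ≈ -9.1429)
f(B) = -328*B (f(B) = (2*B)*(-164) = -328*B)
1/(f((4 + U*4) + 4) + 98507) = 1/(-328*((4 - 64/7*4) + 4) + 98507) = 1/(-328*((4 - 256/7) + 4) + 98507) = 1/(-328*(-228/7 + 4) + 98507) = 1/(-328*(-200/7) + 98507) = 1/(65600/7 + 98507) = 1/(755149/7) = 7/755149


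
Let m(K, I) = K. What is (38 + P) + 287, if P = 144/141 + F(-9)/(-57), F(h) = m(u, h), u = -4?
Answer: 873599/2679 ≈ 326.09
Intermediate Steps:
F(h) = -4
P = 2924/2679 (P = 144/141 - 4/(-57) = 144*(1/141) - 4*(-1/57) = 48/47 + 4/57 = 2924/2679 ≈ 1.0915)
(38 + P) + 287 = (38 + 2924/2679) + 287 = 104726/2679 + 287 = 873599/2679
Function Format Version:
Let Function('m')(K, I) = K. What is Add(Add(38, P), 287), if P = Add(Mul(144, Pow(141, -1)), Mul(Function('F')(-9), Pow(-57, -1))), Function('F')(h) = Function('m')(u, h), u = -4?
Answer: Rational(873599, 2679) ≈ 326.09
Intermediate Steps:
Function('F')(h) = -4
P = Rational(2924, 2679) (P = Add(Mul(144, Pow(141, -1)), Mul(-4, Pow(-57, -1))) = Add(Mul(144, Rational(1, 141)), Mul(-4, Rational(-1, 57))) = Add(Rational(48, 47), Rational(4, 57)) = Rational(2924, 2679) ≈ 1.0915)
Add(Add(38, P), 287) = Add(Add(38, Rational(2924, 2679)), 287) = Add(Rational(104726, 2679), 287) = Rational(873599, 2679)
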